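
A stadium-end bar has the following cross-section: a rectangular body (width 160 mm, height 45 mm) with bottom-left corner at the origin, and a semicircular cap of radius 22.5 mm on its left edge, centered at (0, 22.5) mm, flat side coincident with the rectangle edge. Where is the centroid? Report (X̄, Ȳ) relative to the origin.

X̄ = 71.09 mm, Ȳ = 22.50 mm

rectangular body: A = 160 × 45 = 7200.00, centroid at (80.00, 22.50).
semicircular end: A = ½π·22.5² = 795.22, centroid at (-9.55, 22.50).
ΣA = 7995.22 mm², ΣAX̄ = 568406.25 mm³, ΣAȲ = 179892.35 mm³.
X̄ = 568406.25/7995.22 = 71.09 mm; Ȳ = 179892.35/7995.22 = 22.50 mm.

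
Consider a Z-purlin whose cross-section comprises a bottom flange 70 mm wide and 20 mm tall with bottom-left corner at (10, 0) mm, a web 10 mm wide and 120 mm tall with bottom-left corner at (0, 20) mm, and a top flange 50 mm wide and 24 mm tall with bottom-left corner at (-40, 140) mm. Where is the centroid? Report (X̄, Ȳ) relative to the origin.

bottom flange: A = 70 × 20 = 1400.00, centroid at (45.00, 10.00).
web: A = 10 × 120 = 1200.00, centroid at (5.00, 80.00).
top flange: A = 50 × 24 = 1200.00, centroid at (-15.00, 152.00).
ΣA = 3800.00 mm²
ΣAX̄ = (1400.00)(45.00) + (1200.00)(5.00) + (1200.00)(-15.00) = 51000.00 mm³
ΣAȲ = (1400.00)(10.00) + (1200.00)(80.00) + (1200.00)(152.00) = 292400.00 mm³
X̄ = 51000.00 / 3800.00 = 13.42 mm
Ȳ = 292400.00 / 3800.00 = 76.95 mm

X̄ = 13.42 mm, Ȳ = 76.95 mm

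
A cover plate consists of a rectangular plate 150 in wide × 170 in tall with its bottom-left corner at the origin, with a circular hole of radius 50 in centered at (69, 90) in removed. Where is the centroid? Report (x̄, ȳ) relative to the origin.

x̄ = 77.67 in, ȳ = 82.77 in

Part | A | x̄ᵢ | ȳᵢ | A·x̄ᵢ | A·ȳᵢ
plate | 25500.00 | 75.00 | 85.00 | 1912500.00 | 2167500.00
hole | -7853.98 | 69.00 | 90.00 | -541924.73 | -706858.35
Σ | 17646.02 |  |  | 1370575.27 | 1460641.65
x̄ = 1370575.27 / 17646.02 = 77.67 in
ȳ = 1460641.65 / 17646.02 = 82.77 in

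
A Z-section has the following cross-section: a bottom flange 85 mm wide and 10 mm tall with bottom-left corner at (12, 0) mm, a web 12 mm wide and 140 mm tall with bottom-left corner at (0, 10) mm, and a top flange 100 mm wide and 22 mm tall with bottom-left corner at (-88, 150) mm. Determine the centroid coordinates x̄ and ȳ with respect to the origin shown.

x̄ = -5.75 mm, ȳ = 104.20 mm

bottom flange: A = 85 × 10 = 850.00, centroid at (54.50, 5.00).
web: A = 12 × 140 = 1680.00, centroid at (6.00, 80.00).
top flange: A = 100 × 22 = 2200.00, centroid at (-38.00, 161.00).
ΣA = 4730.00 mm², ΣAx̄ = -27195.00 mm³, ΣAȳ = 492850.00 mm³.
x̄ = -27195.00/4730.00 = -5.75 mm; ȳ = 492850.00/4730.00 = 104.20 mm.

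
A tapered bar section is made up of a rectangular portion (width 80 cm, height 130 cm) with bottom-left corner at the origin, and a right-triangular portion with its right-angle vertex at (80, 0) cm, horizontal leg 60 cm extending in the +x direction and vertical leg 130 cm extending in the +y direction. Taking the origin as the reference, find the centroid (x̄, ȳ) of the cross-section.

x̄ = 56.36 cm, ȳ = 59.09 cm

rectangular portion: A = 80 × 130 = 10400.00, centroid at (40.00, 65.00).
triangular portion: A = ½·60·130 = 3900.00, centroid at (100.00, 43.33).
ΣA = 14300.00 cm², ΣAx̄ = 806000.00 cm³, ΣAȳ = 845000.00 cm³.
x̄ = 806000.00/14300.00 = 56.36 cm; ȳ = 845000.00/14300.00 = 59.09 cm.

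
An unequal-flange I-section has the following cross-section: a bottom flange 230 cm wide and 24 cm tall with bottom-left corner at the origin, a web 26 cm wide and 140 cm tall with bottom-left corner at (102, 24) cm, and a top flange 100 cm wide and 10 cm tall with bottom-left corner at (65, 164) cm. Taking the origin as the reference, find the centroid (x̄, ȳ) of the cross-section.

x̄ = 115.00 cm, ȳ = 56.83 cm

bottom flange: A = 230 × 24 = 5520.00, centroid at (115.00, 12.00).
web: A = 26 × 140 = 3640.00, centroid at (115.00, 94.00).
top flange: A = 100 × 10 = 1000.00, centroid at (115.00, 169.00).
ΣA = 10160.00 cm², ΣAx̄ = 1168400.00 cm³, ΣAȳ = 577400.00 cm³.
x̄ = 1168400.00/10160.00 = 115.00 cm; ȳ = 577400.00/10160.00 = 56.83 cm.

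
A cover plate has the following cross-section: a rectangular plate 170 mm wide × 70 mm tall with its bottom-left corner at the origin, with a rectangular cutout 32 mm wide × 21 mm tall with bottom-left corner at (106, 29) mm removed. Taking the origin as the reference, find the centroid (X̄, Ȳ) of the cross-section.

Part | A | x̄ᵢ | ȳᵢ | A·x̄ᵢ | A·ȳᵢ
plate | 11900.00 | 85.00 | 35.00 | 1011500.00 | 416500.00
hole | -672.00 | 122.00 | 39.50 | -81984.00 | -26544.00
Σ | 11228.00 |  |  | 929516.00 | 389956.00
X̄ = 929516.00 / 11228.00 = 82.79 mm
Ȳ = 389956.00 / 11228.00 = 34.73 mm

X̄ = 82.79 mm, Ȳ = 34.73 mm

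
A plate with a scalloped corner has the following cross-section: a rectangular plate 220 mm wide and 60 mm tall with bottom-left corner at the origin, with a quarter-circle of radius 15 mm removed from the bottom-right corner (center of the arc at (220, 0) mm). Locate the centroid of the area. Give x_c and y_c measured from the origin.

x_c = 108.59 mm, y_c = 30.32 mm

plate: A = 220 × 60 = 13200.00, centroid at (110.00, 30.00).
removed quarter-circle: A = −¼π·15² = -176.71, centroid at (213.63, 6.37).
ΣA = 13023.29 mm², ΣAx_c = 1414247.79 mm³, ΣAy_c = 394875.00 mm³.
x_c = 1414247.79/13023.29 = 108.59 mm; y_c = 394875.00/13023.29 = 30.32 mm.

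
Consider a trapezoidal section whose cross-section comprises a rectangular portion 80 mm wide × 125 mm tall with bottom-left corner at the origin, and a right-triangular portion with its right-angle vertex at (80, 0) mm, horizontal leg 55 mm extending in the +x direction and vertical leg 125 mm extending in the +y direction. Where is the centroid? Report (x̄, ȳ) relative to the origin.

rectangular portion: A = 80 × 125 = 10000.00, centroid at (40.00, 62.50).
triangular portion: A = ½·55·125 = 3437.50, centroid at (98.33, 41.67).
ΣA = 13437.50 mm²
ΣAx̄ = (10000.00)(40.00) + (3437.50)(98.33) = 738020.83 mm³
ΣAȳ = (10000.00)(62.50) + (3437.50)(41.67) = 768229.17 mm³
x̄ = 738020.83 / 13437.50 = 54.92 mm
ȳ = 768229.17 / 13437.50 = 57.17 mm

x̄ = 54.92 mm, ȳ = 57.17 mm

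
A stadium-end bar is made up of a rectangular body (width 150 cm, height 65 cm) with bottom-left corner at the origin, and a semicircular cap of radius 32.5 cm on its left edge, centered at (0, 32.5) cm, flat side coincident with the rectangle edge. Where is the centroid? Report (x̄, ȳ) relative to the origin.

x̄ = 62.09 cm, ȳ = 32.50 cm

rectangular body: A = 150 × 65 = 9750.00, centroid at (75.00, 32.50).
semicircular end: A = ½π·32.5² = 1659.15, centroid at (-13.79, 32.50).
ΣA = 11409.15 cm²
ΣAx̄ = (9750.00)(75.00) + (1659.15)(-13.79) = 708364.58 cm³
ΣAȳ = (9750.00)(32.50) + (1659.15)(32.50) = 370797.49 cm³
x̄ = 708364.58 / 11409.15 = 62.09 cm
ȳ = 370797.49 / 11409.15 = 32.50 cm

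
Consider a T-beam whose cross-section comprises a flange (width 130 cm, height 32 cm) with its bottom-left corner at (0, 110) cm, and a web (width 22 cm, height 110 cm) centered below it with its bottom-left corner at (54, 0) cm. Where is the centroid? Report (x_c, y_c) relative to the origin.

x_c = 65.00 cm, y_c = 99.89 cm

web: A = 22 × 110 = 2420.00, centroid at (65.00, 55.00).
flange: A = 130 × 32 = 4160.00, centroid at (65.00, 126.00).
ΣA = 6580.00 cm², ΣAx_c = 427700.00 cm³, ΣAy_c = 657260.00 cm³.
x_c = 427700.00/6580.00 = 65.00 cm; y_c = 657260.00/6580.00 = 99.89 cm.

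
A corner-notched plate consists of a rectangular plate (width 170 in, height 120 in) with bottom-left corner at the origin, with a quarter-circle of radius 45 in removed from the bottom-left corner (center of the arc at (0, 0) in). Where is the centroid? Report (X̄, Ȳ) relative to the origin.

Part | A | x̄ᵢ | ȳᵢ | A·x̄ᵢ | A·ȳᵢ
plate | 20400.00 | 85.00 | 60.00 | 1734000.00 | 1224000.00
removed quarter-circle | -1590.43 | 19.10 | 19.10 | -30375.00 | -30375.00
Σ | 18809.57 |  |  | 1703625.00 | 1193625.00
X̄ = 1703625.00 / 18809.57 = 90.57 in
Ȳ = 1193625.00 / 18809.57 = 63.46 in

X̄ = 90.57 in, Ȳ = 63.46 in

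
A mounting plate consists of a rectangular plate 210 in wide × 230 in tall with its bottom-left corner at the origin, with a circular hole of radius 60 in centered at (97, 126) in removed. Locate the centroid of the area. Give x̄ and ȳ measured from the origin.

x̄ = 107.45 in, ȳ = 111.64 in

Part | A | x̄ᵢ | ȳᵢ | A·x̄ᵢ | A·ȳᵢ
plate | 48300.00 | 105.00 | 115.00 | 5071500.00 | 5554500.00
hole | -11309.73 | 97.00 | 126.00 | -1097044.15 | -1425026.43
Σ | 36990.27 |  |  | 3974455.85 | 4129473.57
x̄ = 3974455.85 / 36990.27 = 107.45 in
ȳ = 4129473.57 / 36990.27 = 111.64 in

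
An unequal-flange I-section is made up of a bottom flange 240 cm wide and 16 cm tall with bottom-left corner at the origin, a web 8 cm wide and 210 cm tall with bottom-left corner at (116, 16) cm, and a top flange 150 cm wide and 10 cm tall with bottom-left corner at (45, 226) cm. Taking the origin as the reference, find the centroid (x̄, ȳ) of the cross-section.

x̄ = 120.00 cm, ȳ = 82.69 cm

bottom flange: A = 240 × 16 = 3840.00, centroid at (120.00, 8.00).
web: A = 8 × 210 = 1680.00, centroid at (120.00, 121.00).
top flange: A = 150 × 10 = 1500.00, centroid at (120.00, 231.00).
ΣA = 7020.00 cm²
ΣAx̄ = (3840.00)(120.00) + (1680.00)(120.00) + (1500.00)(120.00) = 842400.00 cm³
ΣAȳ = (3840.00)(8.00) + (1680.00)(121.00) + (1500.00)(231.00) = 580500.00 cm³
x̄ = 842400.00 / 7020.00 = 120.00 cm
ȳ = 580500.00 / 7020.00 = 82.69 cm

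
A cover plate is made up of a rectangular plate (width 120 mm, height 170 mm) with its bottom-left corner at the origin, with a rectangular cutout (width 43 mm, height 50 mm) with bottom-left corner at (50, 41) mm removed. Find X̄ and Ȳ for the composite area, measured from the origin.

Part | A | x̄ᵢ | ȳᵢ | A·x̄ᵢ | A·ȳᵢ
plate | 20400.00 | 60.00 | 85.00 | 1224000.00 | 1734000.00
hole | -2150.00 | 71.50 | 66.00 | -153725.00 | -141900.00
Σ | 18250.00 |  |  | 1070275.00 | 1592100.00
X̄ = 1070275.00 / 18250.00 = 58.65 mm
Ȳ = 1592100.00 / 18250.00 = 87.24 mm

X̄ = 58.65 mm, Ȳ = 87.24 mm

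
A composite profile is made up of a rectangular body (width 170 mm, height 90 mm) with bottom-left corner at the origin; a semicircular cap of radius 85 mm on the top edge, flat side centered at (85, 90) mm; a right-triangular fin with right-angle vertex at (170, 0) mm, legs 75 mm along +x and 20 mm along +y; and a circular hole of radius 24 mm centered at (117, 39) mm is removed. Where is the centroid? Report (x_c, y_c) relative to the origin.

rectangular body: A = 170 × 90 = 15300.00, centroid at (85.00, 45.00).
semicircular top: A = ½π·85² = 11349.00, centroid at (85.00, 126.08).
triangular fin: A = ½·75·20 = 750.00, centroid at (195.00, 6.67).
hole: A = −π·24² = -1809.56, centroid at (117.00, 39.00).
ΣA = 25589.45 mm²
ΣAx_c = (15300.00)(85.00) + (11349.00)(85.00) + (750.00)(195.00) + (-1809.56)(117.00) = 2199697.08 mm³
ΣAy_c = (15300.00)(45.00) + (11349.00)(126.08) + (750.00)(6.67) + (-1809.56)(39.00) = 2053754.24 mm³
x_c = 2199697.08 / 25589.45 = 85.96 mm
y_c = 2053754.24 / 25589.45 = 80.26 mm

x_c = 85.96 mm, y_c = 80.26 mm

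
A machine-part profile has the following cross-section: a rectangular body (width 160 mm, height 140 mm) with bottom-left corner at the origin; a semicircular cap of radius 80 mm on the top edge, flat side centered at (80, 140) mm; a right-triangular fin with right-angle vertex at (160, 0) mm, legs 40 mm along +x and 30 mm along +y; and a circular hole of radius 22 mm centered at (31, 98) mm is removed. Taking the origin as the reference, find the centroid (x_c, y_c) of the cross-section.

rectangular body: A = 160 × 140 = 22400.00, centroid at (80.00, 70.00).
semicircular top: A = ½π·80² = 10053.10, centroid at (80.00, 173.95).
triangular fin: A = ½·40·30 = 600.00, centroid at (173.33, 10.00).
hole: A = −π·22² = -1520.53, centroid at (31.00, 98.00).
ΣA = 31532.57 mm², ΣAx_c = 2653111.26 mm³, ΣAy_c = 3173754.82 mm³.
x_c = 2653111.26/31532.57 = 84.14 mm; y_c = 3173754.82/31532.57 = 100.65 mm.

x_c = 84.14 mm, y_c = 100.65 mm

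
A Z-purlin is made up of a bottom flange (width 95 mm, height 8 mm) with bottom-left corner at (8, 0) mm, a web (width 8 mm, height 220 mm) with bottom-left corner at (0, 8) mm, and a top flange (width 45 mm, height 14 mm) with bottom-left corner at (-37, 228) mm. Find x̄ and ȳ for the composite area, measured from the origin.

x̄ = 12.73 mm, ȳ = 113.90 mm

bottom flange: A = 95 × 8 = 760.00, centroid at (55.50, 4.00).
web: A = 8 × 220 = 1760.00, centroid at (4.00, 118.00).
top flange: A = 45 × 14 = 630.00, centroid at (-14.50, 235.00).
ΣA = 3150.00 mm², ΣAx̄ = 40085.00 mm³, ΣAȳ = 358770.00 mm³.
x̄ = 40085.00/3150.00 = 12.73 mm; ȳ = 358770.00/3150.00 = 113.90 mm.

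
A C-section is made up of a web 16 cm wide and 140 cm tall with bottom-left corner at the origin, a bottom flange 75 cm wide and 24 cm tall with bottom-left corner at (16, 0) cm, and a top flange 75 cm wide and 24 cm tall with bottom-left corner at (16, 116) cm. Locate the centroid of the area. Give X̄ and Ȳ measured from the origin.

web: A = 16 × 140 = 2240.00, centroid at (8.00, 70.00).
bottom flange: A = 75 × 24 = 1800.00, centroid at (53.50, 12.00).
top flange: A = 75 × 24 = 1800.00, centroid at (53.50, 128.00).
ΣA = 5840.00 cm², ΣAX̄ = 210520.00 cm³, ΣAȲ = 408800.00 cm³.
X̄ = 210520.00/5840.00 = 36.05 cm; Ȳ = 408800.00/5840.00 = 70.00 cm.

X̄ = 36.05 cm, Ȳ = 70.00 cm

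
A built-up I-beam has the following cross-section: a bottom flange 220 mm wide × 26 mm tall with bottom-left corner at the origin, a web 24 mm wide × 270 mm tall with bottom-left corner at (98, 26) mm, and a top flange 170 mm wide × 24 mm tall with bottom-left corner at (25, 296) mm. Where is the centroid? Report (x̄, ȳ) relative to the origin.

bottom flange: A = 220 × 26 = 5720.00, centroid at (110.00, 13.00).
web: A = 24 × 270 = 6480.00, centroid at (110.00, 161.00).
top flange: A = 170 × 24 = 4080.00, centroid at (110.00, 308.00).
ΣA = 16280.00 mm²
ΣAx̄ = (5720.00)(110.00) + (6480.00)(110.00) + (4080.00)(110.00) = 1790800.00 mm³
ΣAȳ = (5720.00)(13.00) + (6480.00)(161.00) + (4080.00)(308.00) = 2374280.00 mm³
x̄ = 1790800.00 / 16280.00 = 110.00 mm
ȳ = 2374280.00 / 16280.00 = 145.84 mm

x̄ = 110.00 mm, ȳ = 145.84 mm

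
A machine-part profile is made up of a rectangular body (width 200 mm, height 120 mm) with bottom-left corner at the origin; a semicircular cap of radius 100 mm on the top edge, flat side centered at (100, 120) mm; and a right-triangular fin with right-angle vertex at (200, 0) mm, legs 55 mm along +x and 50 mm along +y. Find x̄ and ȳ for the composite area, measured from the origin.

x̄ = 103.96 mm, ȳ = 97.72 mm

Part | A | x̄ᵢ | ȳᵢ | A·x̄ᵢ | A·ȳᵢ
rectangular body | 24000.00 | 100.00 | 60.00 | 2400000.00 | 1440000.00
semicircular top | 15707.96 | 100.00 | 162.44 | 1570796.33 | 2551622.26
triangular fin | 1375.00 | 218.33 | 16.67 | 300208.33 | 22916.67
Σ | 41082.96 |  |  | 4271004.66 | 4014538.93
x̄ = 4271004.66 / 41082.96 = 103.96 mm
ȳ = 4014538.93 / 41082.96 = 97.72 mm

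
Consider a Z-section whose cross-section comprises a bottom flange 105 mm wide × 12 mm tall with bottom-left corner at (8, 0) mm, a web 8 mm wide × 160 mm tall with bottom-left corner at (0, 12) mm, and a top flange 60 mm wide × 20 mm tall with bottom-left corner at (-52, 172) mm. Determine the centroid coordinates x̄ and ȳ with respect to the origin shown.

x̄ = 14.69 mm, ȳ = 91.90 mm

bottom flange: A = 105 × 12 = 1260.00, centroid at (60.50, 6.00).
web: A = 8 × 160 = 1280.00, centroid at (4.00, 92.00).
top flange: A = 60 × 20 = 1200.00, centroid at (-22.00, 182.00).
ΣA = 3740.00 mm²
ΣAx̄ = (1260.00)(60.50) + (1280.00)(4.00) + (1200.00)(-22.00) = 54950.00 mm³
ΣAȳ = (1260.00)(6.00) + (1280.00)(92.00) + (1200.00)(182.00) = 343720.00 mm³
x̄ = 54950.00 / 3740.00 = 14.69 mm
ȳ = 343720.00 / 3740.00 = 91.90 mm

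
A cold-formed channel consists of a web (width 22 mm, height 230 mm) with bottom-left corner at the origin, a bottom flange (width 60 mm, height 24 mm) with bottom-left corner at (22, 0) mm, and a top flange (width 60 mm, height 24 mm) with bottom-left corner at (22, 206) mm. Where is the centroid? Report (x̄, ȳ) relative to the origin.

web: A = 22 × 230 = 5060.00, centroid at (11.00, 115.00).
bottom flange: A = 60 × 24 = 1440.00, centroid at (52.00, 12.00).
top flange: A = 60 × 24 = 1440.00, centroid at (52.00, 218.00).
ΣA = 7940.00 mm²
ΣAx̄ = (5060.00)(11.00) + (1440.00)(52.00) + (1440.00)(52.00) = 205420.00 mm³
ΣAȳ = (5060.00)(115.00) + (1440.00)(12.00) + (1440.00)(218.00) = 913100.00 mm³
x̄ = 205420.00 / 7940.00 = 25.87 mm
ȳ = 913100.00 / 7940.00 = 115.00 mm

x̄ = 25.87 mm, ȳ = 115.00 mm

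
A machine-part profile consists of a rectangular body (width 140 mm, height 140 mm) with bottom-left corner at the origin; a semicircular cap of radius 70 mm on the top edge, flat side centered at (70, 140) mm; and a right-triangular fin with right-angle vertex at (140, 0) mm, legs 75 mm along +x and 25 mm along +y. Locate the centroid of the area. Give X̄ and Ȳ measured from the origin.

X̄ = 73.15 mm, Ȳ = 95.13 mm

Part | A | x̄ᵢ | ȳᵢ | A·x̄ᵢ | A·ȳᵢ
rectangular body | 19600.00 | 70.00 | 70.00 | 1372000.00 | 1372000.00
semicircular top | 7696.90 | 70.00 | 169.71 | 538783.14 | 1306232.95
triangular fin | 937.50 | 165.00 | 8.33 | 154687.50 | 7812.50
Σ | 28234.40 |  |  | 2065470.64 | 2686045.45
X̄ = 2065470.64 / 28234.40 = 73.15 mm
Ȳ = 2686045.45 / 28234.40 = 95.13 mm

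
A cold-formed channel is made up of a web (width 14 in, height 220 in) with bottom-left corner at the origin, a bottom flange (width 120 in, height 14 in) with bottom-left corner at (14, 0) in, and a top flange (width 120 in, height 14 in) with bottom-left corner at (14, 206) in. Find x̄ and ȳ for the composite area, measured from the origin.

Part | A | x̄ᵢ | ȳᵢ | A·x̄ᵢ | A·ȳᵢ
web | 3080.00 | 7.00 | 110.00 | 21560.00 | 338800.00
bottom flange | 1680.00 | 74.00 | 7.00 | 124320.00 | 11760.00
top flange | 1680.00 | 74.00 | 213.00 | 124320.00 | 357840.00
Σ | 6440.00 |  |  | 270200.00 | 708400.00
x̄ = 270200.00 / 6440.00 = 41.96 in
ȳ = 708400.00 / 6440.00 = 110.00 in

x̄ = 41.96 in, ȳ = 110.00 in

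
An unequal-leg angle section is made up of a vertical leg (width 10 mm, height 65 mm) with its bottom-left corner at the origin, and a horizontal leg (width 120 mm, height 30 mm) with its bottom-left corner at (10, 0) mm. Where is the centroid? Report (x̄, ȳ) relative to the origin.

x̄ = 60.06 mm, ȳ = 17.68 mm

vertical leg: A = 10 × 65 = 650.00, centroid at (5.00, 32.50).
horizontal leg: A = 120 × 30 = 3600.00, centroid at (70.00, 15.00).
ΣA = 4250.00 mm², ΣAx̄ = 255250.00 mm³, ΣAȳ = 75125.00 mm³.
x̄ = 255250.00/4250.00 = 60.06 mm; ȳ = 75125.00/4250.00 = 17.68 mm.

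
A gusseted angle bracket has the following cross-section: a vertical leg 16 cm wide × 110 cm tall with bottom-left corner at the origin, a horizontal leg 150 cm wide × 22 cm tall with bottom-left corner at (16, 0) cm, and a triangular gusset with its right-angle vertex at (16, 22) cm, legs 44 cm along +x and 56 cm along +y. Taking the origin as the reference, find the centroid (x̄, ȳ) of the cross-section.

vertical leg: A = 16 × 110 = 1760.00, centroid at (8.00, 55.00).
horizontal leg: A = 150 × 22 = 3300.00, centroid at (91.00, 11.00).
gusset: A = ½·44·56 = 1232.00, centroid at (30.67, 40.67).
ΣA = 6292.00 cm²
ΣAx̄ = (1760.00)(8.00) + (3300.00)(91.00) + (1232.00)(30.67) = 352161.33 cm³
ΣAȳ = (1760.00)(55.00) + (3300.00)(11.00) + (1232.00)(40.67) = 183201.33 cm³
x̄ = 352161.33 / 6292.00 = 55.97 cm
ȳ = 183201.33 / 6292.00 = 29.12 cm

x̄ = 55.97 cm, ȳ = 29.12 cm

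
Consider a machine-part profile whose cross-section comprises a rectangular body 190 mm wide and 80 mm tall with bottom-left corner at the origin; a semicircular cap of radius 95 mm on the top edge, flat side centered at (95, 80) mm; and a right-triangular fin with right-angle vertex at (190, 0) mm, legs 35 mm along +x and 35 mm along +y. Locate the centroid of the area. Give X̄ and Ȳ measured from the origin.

X̄ = 97.18 mm, Ȳ = 77.39 mm

rectangular body: A = 190 × 80 = 15200.00, centroid at (95.00, 40.00).
semicircular top: A = ½π·95² = 14176.44, centroid at (95.00, 120.32).
triangular fin: A = ½·35·35 = 612.50, centroid at (201.67, 11.67).
ΣA = 29988.94 mm², ΣAX̄ = 2914282.33 mm³, ΣAȲ = 2320844.11 mm³.
X̄ = 2914282.33/29988.94 = 97.18 mm; Ȳ = 2320844.11/29988.94 = 77.39 mm.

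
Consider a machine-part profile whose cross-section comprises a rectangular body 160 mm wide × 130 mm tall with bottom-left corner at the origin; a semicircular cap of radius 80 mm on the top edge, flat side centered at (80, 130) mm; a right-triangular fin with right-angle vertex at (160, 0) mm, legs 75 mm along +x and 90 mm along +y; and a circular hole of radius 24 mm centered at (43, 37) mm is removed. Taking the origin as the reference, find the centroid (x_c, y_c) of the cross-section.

x_c = 93.00 mm, y_c = 93.60 mm

Part | A | x̄ᵢ | ȳᵢ | A·x̄ᵢ | A·ȳᵢ
rectangular body | 20800.00 | 80.00 | 65.00 | 1664000.00 | 1352000.00
semicircular top | 10053.10 | 80.00 | 163.95 | 804247.72 | 1648235.88
triangular fin | 3375.00 | 185.00 | 30.00 | 624375.00 | 101250.00
hole | -1809.56 | 43.00 | 37.00 | -77810.97 | -66953.62
Σ | 32418.54 |  |  | 3014811.75 | 3034532.25
x_c = 3014811.75 / 32418.54 = 93.00 mm
y_c = 3034532.25 / 32418.54 = 93.60 mm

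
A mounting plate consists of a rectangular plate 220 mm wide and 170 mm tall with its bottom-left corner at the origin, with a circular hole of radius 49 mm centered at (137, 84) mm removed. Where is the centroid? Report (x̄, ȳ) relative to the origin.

plate: A = 220 × 170 = 37400.00, centroid at (110.00, 85.00).
hole: A = −π·49² = -7542.96, centroid at (137.00, 84.00).
ΣA = 29857.04 mm², ΣAx̄ = 3080613.94 mm³, ΣAȳ = 2545391.03 mm³.
x̄ = 3080613.94/29857.04 = 103.18 mm; ȳ = 2545391.03/29857.04 = 85.25 mm.

x̄ = 103.18 mm, ȳ = 85.25 mm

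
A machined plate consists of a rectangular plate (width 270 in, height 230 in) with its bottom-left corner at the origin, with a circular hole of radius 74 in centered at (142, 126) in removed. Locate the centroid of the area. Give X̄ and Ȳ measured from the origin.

Part | A | x̄ᵢ | ȳᵢ | A·x̄ᵢ | A·ȳᵢ
plate | 62100.00 | 135.00 | 115.00 | 8383500.00 | 7141500.00
hole | -17203.36 | 142.00 | 126.00 | -2442877.31 | -2167623.53
Σ | 44896.64 |  |  | 5940622.69 | 4973876.47
X̄ = 5940622.69 / 44896.64 = 132.32 in
Ȳ = 4973876.47 / 44896.64 = 110.79 in

X̄ = 132.32 in, Ȳ = 110.79 in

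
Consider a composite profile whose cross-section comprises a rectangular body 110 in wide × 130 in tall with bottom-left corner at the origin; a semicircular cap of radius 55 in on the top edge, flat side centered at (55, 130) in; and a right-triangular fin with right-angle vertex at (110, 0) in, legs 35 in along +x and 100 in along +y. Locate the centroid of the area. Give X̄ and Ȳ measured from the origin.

X̄ = 60.61 in, Ȳ = 82.52 in

rectangular body: A = 110 × 130 = 14300.00, centroid at (55.00, 65.00).
semicircular top: A = ½π·55² = 4751.66, centroid at (55.00, 153.34).
triangular fin: A = ½·35·100 = 1750.00, centroid at (121.67, 33.33).
ΣA = 20801.66 in², ΣAX̄ = 1260757.91 in³, ΣAȲ = 1716465.66 in³.
X̄ = 1260757.91/20801.66 = 60.61 in; Ȳ = 1716465.66/20801.66 = 82.52 in.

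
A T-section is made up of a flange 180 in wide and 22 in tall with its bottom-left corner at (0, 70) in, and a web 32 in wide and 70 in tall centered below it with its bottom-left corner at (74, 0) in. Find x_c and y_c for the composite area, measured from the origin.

web: A = 32 × 70 = 2240.00, centroid at (90.00, 35.00).
flange: A = 180 × 22 = 3960.00, centroid at (90.00, 81.00).
ΣA = 6200.00 in²
ΣAx_c = (2240.00)(90.00) + (3960.00)(90.00) = 558000.00 in³
ΣAy_c = (2240.00)(35.00) + (3960.00)(81.00) = 399160.00 in³
x_c = 558000.00 / 6200.00 = 90.00 in
y_c = 399160.00 / 6200.00 = 64.38 in

x_c = 90.00 in, y_c = 64.38 in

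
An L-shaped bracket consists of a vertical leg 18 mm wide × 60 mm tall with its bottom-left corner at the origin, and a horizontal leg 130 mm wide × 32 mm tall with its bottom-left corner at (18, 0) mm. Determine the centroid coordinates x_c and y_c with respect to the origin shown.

x_c = 67.75 mm, y_c = 18.89 mm

vertical leg: A = 18 × 60 = 1080.00, centroid at (9.00, 30.00).
horizontal leg: A = 130 × 32 = 4160.00, centroid at (83.00, 16.00).
ΣA = 5240.00 mm²
ΣAx_c = (1080.00)(9.00) + (4160.00)(83.00) = 355000.00 mm³
ΣAy_c = (1080.00)(30.00) + (4160.00)(16.00) = 98960.00 mm³
x_c = 355000.00 / 5240.00 = 67.75 mm
y_c = 98960.00 / 5240.00 = 18.89 mm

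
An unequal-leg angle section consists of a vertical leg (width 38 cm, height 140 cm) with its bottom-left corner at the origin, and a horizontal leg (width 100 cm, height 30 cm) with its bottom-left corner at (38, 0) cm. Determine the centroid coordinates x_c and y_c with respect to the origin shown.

vertical leg: A = 38 × 140 = 5320.00, centroid at (19.00, 70.00).
horizontal leg: A = 100 × 30 = 3000.00, centroid at (88.00, 15.00).
ΣA = 8320.00 cm²
ΣAx_c = (5320.00)(19.00) + (3000.00)(88.00) = 365080.00 cm³
ΣAy_c = (5320.00)(70.00) + (3000.00)(15.00) = 417400.00 cm³
x_c = 365080.00 / 8320.00 = 43.88 cm
y_c = 417400.00 / 8320.00 = 50.17 cm

x_c = 43.88 cm, y_c = 50.17 cm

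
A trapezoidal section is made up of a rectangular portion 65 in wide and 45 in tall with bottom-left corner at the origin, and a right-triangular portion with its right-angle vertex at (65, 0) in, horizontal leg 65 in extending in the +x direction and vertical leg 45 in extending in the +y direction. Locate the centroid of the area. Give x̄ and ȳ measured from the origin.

x̄ = 50.56 in, ȳ = 20.00 in

rectangular portion: A = 65 × 45 = 2925.00, centroid at (32.50, 22.50).
triangular portion: A = ½·65·45 = 1462.50, centroid at (86.67, 15.00).
ΣA = 4387.50 in²
ΣAx̄ = (2925.00)(32.50) + (1462.50)(86.67) = 221812.50 in³
ΣAȳ = (2925.00)(22.50) + (1462.50)(15.00) = 87750.00 in³
x̄ = 221812.50 / 4387.50 = 50.56 in
ȳ = 87750.00 / 4387.50 = 20.00 in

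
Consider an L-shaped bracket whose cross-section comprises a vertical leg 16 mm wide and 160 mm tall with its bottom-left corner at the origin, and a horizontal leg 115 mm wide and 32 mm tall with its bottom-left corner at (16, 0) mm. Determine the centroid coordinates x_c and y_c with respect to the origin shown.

x_c = 46.63 mm, y_c = 42.26 mm

vertical leg: A = 16 × 160 = 2560.00, centroid at (8.00, 80.00).
horizontal leg: A = 115 × 32 = 3680.00, centroid at (73.50, 16.00).
ΣA = 6240.00 mm², ΣAx_c = 290960.00 mm³, ΣAy_c = 263680.00 mm³.
x_c = 290960.00/6240.00 = 46.63 mm; y_c = 263680.00/6240.00 = 42.26 mm.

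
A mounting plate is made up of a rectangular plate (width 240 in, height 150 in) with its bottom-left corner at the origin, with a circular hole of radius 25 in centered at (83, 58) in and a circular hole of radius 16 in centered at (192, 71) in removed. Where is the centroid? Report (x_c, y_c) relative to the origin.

x_c = 120.44 in, y_c = 76.10 in

plate: A = 240 × 150 = 36000.00, centroid at (120.00, 75.00).
hole 1: A = −π·25² = -1963.50, centroid at (83.00, 58.00).
hole 2: A = −π·16² = -804.25, centroid at (192.00, 71.00).
ΣA = 33232.26 in², ΣAx_c = 4002614.32 in³, ΣAy_c = 2529015.68 in³.
x_c = 4002614.32/33232.26 = 120.44 in; y_c = 2529015.68/33232.26 = 76.10 in.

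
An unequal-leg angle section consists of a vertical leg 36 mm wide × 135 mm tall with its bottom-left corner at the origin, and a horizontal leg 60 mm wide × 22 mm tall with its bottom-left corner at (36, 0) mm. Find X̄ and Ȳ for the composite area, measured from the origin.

X̄ = 28.25 mm, Ȳ = 55.43 mm

vertical leg: A = 36 × 135 = 4860.00, centroid at (18.00, 67.50).
horizontal leg: A = 60 × 22 = 1320.00, centroid at (66.00, 11.00).
ΣA = 6180.00 mm²
ΣAX̄ = (4860.00)(18.00) + (1320.00)(66.00) = 174600.00 mm³
ΣAȲ = (4860.00)(67.50) + (1320.00)(11.00) = 342570.00 mm³
X̄ = 174600.00 / 6180.00 = 28.25 mm
Ȳ = 342570.00 / 6180.00 = 55.43 mm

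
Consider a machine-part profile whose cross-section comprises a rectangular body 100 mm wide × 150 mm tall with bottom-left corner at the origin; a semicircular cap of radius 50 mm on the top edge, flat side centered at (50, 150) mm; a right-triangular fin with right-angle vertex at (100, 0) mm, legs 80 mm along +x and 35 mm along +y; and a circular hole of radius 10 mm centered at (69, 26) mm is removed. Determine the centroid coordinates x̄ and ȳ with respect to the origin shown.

x̄ = 55.06 mm, ȳ = 90.22 mm

rectangular body: A = 100 × 150 = 15000.00, centroid at (50.00, 75.00).
semicircular top: A = ½π·50² = 3926.99, centroid at (50.00, 171.22).
triangular fin: A = ½·80·35 = 1400.00, centroid at (126.67, 11.67).
hole: A = −π·10² = -314.16, centroid at (69.00, 26.00).
ΣA = 20012.83 mm², ΣAx̄ = 1102005.88 mm³, ΣAȳ = 1805547.15 mm³.
x̄ = 1102005.88/20012.83 = 55.06 mm; ȳ = 1805547.15/20012.83 = 90.22 mm.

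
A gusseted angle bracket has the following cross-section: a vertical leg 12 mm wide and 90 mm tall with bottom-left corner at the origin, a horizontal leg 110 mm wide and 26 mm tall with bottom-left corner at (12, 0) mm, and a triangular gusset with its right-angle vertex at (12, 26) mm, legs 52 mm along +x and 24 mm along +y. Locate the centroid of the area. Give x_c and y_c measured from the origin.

Part | A | x̄ᵢ | ȳᵢ | A·x̄ᵢ | A·ȳᵢ
vertical leg | 1080.00 | 6.00 | 45.00 | 6480.00 | 48600.00
horizontal leg | 2860.00 | 67.00 | 13.00 | 191620.00 | 37180.00
gusset | 624.00 | 29.33 | 34.00 | 18304.00 | 21216.00
Σ | 4564.00 |  |  | 216404.00 | 106996.00
x_c = 216404.00 / 4564.00 = 47.42 mm
y_c = 106996.00 / 4564.00 = 23.44 mm

x_c = 47.42 mm, y_c = 23.44 mm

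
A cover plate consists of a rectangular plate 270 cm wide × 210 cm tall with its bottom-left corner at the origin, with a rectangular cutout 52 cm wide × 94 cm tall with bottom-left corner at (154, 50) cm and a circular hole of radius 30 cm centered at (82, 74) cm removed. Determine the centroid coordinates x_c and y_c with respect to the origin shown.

x_c = 133.57 cm, y_c = 107.59 cm

plate: A = 270 × 210 = 56700.00, centroid at (135.00, 105.00).
hole 1: A = −(52 × 94) = -4888.00, centroid at (180.00, 97.00).
hole 2: A = −π·30² = -2827.43, centroid at (82.00, 74.00).
ΣA = 48984.57 cm², ΣAx_c = 6542810.46 cm³, ΣAy_c = 5270133.93 cm³.
x_c = 6542810.46/48984.57 = 133.57 cm; y_c = 5270133.93/48984.57 = 107.59 cm.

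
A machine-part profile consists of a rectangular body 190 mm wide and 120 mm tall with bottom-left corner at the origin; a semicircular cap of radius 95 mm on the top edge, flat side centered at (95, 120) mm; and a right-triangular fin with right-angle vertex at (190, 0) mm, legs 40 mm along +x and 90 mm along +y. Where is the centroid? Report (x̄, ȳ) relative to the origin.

rectangular body: A = 190 × 120 = 22800.00, centroid at (95.00, 60.00).
semicircular top: A = ½π·95² = 14176.44, centroid at (95.00, 160.32).
triangular fin: A = ½·40·90 = 1800.00, centroid at (203.33, 30.00).
ΣA = 38776.44 mm²
ΣAx̄ = (22800.00)(95.00) + (14176.44)(95.00) + (1800.00)(203.33) = 3878761.50 mm³
ΣAȳ = (22800.00)(60.00) + (14176.44)(160.32) + (1800.00)(30.00) = 3694755.76 mm³
x̄ = 3878761.50 / 38776.44 = 100.03 mm
ȳ = 3694755.76 / 38776.44 = 95.28 mm

x̄ = 100.03 mm, ȳ = 95.28 mm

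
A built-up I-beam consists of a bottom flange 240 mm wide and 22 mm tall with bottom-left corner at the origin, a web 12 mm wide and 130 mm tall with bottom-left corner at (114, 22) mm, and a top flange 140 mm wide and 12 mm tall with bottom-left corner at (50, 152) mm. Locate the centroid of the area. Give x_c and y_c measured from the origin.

bottom flange: A = 240 × 22 = 5280.00, centroid at (120.00, 11.00).
web: A = 12 × 130 = 1560.00, centroid at (120.00, 87.00).
top flange: A = 140 × 12 = 1680.00, centroid at (120.00, 158.00).
ΣA = 8520.00 mm²
ΣAx_c = (5280.00)(120.00) + (1560.00)(120.00) + (1680.00)(120.00) = 1022400.00 mm³
ΣAy_c = (5280.00)(11.00) + (1560.00)(87.00) + (1680.00)(158.00) = 459240.00 mm³
x_c = 1022400.00 / 8520.00 = 120.00 mm
y_c = 459240.00 / 8520.00 = 53.90 mm

x_c = 120.00 mm, y_c = 53.90 mm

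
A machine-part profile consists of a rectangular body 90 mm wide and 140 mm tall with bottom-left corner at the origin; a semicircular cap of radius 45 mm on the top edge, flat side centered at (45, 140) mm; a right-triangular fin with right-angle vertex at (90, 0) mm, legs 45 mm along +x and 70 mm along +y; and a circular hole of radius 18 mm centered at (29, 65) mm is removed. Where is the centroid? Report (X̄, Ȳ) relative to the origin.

rectangular body: A = 90 × 140 = 12600.00, centroid at (45.00, 70.00).
semicircular top: A = ½π·45² = 3180.86, centroid at (45.00, 159.10).
triangular fin: A = ½·45·70 = 1575.00, centroid at (105.00, 23.33).
hole: A = −π·18² = -1017.88, centroid at (29.00, 65.00).
ΣA = 16337.99 mm²
ΣAX̄ = (12600.00)(45.00) + (3180.86)(45.00) + (1575.00)(105.00) + (-1017.88)(29.00) = 845995.41 mm³
ΣAȲ = (12600.00)(70.00) + (3180.86)(159.10) + (1575.00)(23.33) + (-1017.88)(65.00) = 1358658.82 mm³
X̄ = 845995.41 / 16337.99 = 51.78 mm
Ȳ = 1358658.82 / 16337.99 = 83.16 mm

X̄ = 51.78 mm, Ȳ = 83.16 mm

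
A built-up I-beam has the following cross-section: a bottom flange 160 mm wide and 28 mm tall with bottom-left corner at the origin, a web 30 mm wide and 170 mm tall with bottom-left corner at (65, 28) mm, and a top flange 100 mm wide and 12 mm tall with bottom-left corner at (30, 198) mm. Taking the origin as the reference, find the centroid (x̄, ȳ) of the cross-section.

x̄ = 80.00 mm, ȳ = 81.99 mm

bottom flange: A = 160 × 28 = 4480.00, centroid at (80.00, 14.00).
web: A = 30 × 170 = 5100.00, centroid at (80.00, 113.00).
top flange: A = 100 × 12 = 1200.00, centroid at (80.00, 204.00).
ΣA = 10780.00 mm²
ΣAx̄ = (4480.00)(80.00) + (5100.00)(80.00) + (1200.00)(80.00) = 862400.00 mm³
ΣAȳ = (4480.00)(14.00) + (5100.00)(113.00) + (1200.00)(204.00) = 883820.00 mm³
x̄ = 862400.00 / 10780.00 = 80.00 mm
ȳ = 883820.00 / 10780.00 = 81.99 mm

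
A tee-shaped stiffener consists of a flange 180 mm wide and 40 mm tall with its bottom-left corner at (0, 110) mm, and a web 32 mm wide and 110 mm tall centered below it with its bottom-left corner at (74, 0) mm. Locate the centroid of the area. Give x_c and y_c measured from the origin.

x_c = 90.00 mm, y_c = 105.37 mm

Part | A | x̄ᵢ | ȳᵢ | A·x̄ᵢ | A·ȳᵢ
web | 3520.00 | 90.00 | 55.00 | 316800.00 | 193600.00
flange | 7200.00 | 90.00 | 130.00 | 648000.00 | 936000.00
Σ | 10720.00 |  |  | 964800.00 | 1129600.00
x_c = 964800.00 / 10720.00 = 90.00 mm
y_c = 1129600.00 / 10720.00 = 105.37 mm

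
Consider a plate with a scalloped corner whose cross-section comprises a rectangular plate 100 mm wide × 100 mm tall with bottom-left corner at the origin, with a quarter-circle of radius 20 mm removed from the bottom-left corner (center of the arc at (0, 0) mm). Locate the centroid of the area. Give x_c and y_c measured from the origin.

x_c = 51.35 mm, y_c = 51.35 mm

plate: A = 100 × 100 = 10000.00, centroid at (50.00, 50.00).
removed quarter-circle: A = −¼π·20² = -314.16, centroid at (8.49, 8.49).
ΣA = 9685.84 mm², ΣAx_c = 497333.33 mm³, ΣAy_c = 497333.33 mm³.
x_c = 497333.33/9685.84 = 51.35 mm; y_c = 497333.33/9685.84 = 51.35 mm.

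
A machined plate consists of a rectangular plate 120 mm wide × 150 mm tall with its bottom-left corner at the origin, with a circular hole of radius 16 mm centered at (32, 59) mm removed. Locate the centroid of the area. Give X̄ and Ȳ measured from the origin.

plate: A = 120 × 150 = 18000.00, centroid at (60.00, 75.00).
hole: A = −π·16² = -804.25, centroid at (32.00, 59.00).
ΣA = 17195.75 mm², ΣAX̄ = 1054264.07 mm³, ΣAȲ = 1302549.38 mm³.
X̄ = 1054264.07/17195.75 = 61.31 mm; Ȳ = 1302549.38/17195.75 = 75.75 mm.

X̄ = 61.31 mm, Ȳ = 75.75 mm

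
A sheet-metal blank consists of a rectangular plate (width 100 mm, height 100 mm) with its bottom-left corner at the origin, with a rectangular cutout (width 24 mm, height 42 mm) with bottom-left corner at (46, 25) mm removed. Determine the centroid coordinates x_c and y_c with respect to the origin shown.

plate: A = 100 × 100 = 10000.00, centroid at (50.00, 50.00).
hole: A = −(24 × 42) = -1008.00, centroid at (58.00, 46.00).
ΣA = 8992.00 mm²
ΣAx_c = (10000.00)(50.00) + (-1008.00)(58.00) = 441536.00 mm³
ΣAy_c = (10000.00)(50.00) + (-1008.00)(46.00) = 453632.00 mm³
x_c = 441536.00 / 8992.00 = 49.10 mm
y_c = 453632.00 / 8992.00 = 50.45 mm

x_c = 49.10 mm, y_c = 50.45 mm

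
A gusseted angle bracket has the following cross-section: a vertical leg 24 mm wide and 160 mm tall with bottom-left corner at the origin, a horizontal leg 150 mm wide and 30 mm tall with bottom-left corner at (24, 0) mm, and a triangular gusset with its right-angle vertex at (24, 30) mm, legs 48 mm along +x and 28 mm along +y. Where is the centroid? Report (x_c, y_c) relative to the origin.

Part | A | x̄ᵢ | ȳᵢ | A·x̄ᵢ | A·ȳᵢ
vertical leg | 3840.00 | 12.00 | 80.00 | 46080.00 | 307200.00
horizontal leg | 4500.00 | 99.00 | 15.00 | 445500.00 | 67500.00
gusset | 672.00 | 40.00 | 39.33 | 26880.00 | 26432.00
Σ | 9012.00 |  |  | 518460.00 | 401132.00
x_c = 518460.00 / 9012.00 = 57.53 mm
y_c = 401132.00 / 9012.00 = 44.51 mm

x_c = 57.53 mm, y_c = 44.51 mm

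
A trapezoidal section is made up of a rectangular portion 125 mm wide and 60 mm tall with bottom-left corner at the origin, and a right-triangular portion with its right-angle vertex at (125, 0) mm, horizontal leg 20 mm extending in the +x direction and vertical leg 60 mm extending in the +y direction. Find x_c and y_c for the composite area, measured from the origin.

x_c = 67.62 mm, y_c = 29.26 mm

rectangular portion: A = 125 × 60 = 7500.00, centroid at (62.50, 30.00).
triangular portion: A = ½·20·60 = 600.00, centroid at (131.67, 20.00).
ΣA = 8100.00 mm²
ΣAx_c = (7500.00)(62.50) + (600.00)(131.67) = 547750.00 mm³
ΣAy_c = (7500.00)(30.00) + (600.00)(20.00) = 237000.00 mm³
x_c = 547750.00 / 8100.00 = 67.62 mm
y_c = 237000.00 / 8100.00 = 29.26 mm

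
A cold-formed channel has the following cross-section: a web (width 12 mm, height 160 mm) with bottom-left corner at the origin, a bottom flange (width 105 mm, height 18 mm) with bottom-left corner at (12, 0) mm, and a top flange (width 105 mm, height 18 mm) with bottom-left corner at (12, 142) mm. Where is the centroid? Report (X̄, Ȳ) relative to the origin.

Part | A | x̄ᵢ | ȳᵢ | A·x̄ᵢ | A·ȳᵢ
web | 1920.00 | 6.00 | 80.00 | 11520.00 | 153600.00
bottom flange | 1890.00 | 64.50 | 9.00 | 121905.00 | 17010.00
top flange | 1890.00 | 64.50 | 151.00 | 121905.00 | 285390.00
Σ | 5700.00 |  |  | 255330.00 | 456000.00
X̄ = 255330.00 / 5700.00 = 44.79 mm
Ȳ = 456000.00 / 5700.00 = 80.00 mm

X̄ = 44.79 mm, Ȳ = 80.00 mm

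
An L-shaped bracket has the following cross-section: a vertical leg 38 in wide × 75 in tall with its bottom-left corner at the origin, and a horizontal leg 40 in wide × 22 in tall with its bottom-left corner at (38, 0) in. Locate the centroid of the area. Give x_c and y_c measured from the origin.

vertical leg: A = 38 × 75 = 2850.00, centroid at (19.00, 37.50).
horizontal leg: A = 40 × 22 = 880.00, centroid at (58.00, 11.00).
ΣA = 3730.00 in²
ΣAx_c = (2850.00)(19.00) + (880.00)(58.00) = 105190.00 in³
ΣAy_c = (2850.00)(37.50) + (880.00)(11.00) = 116555.00 in³
x_c = 105190.00 / 3730.00 = 28.20 in
y_c = 116555.00 / 3730.00 = 31.25 in

x_c = 28.20 in, y_c = 31.25 in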